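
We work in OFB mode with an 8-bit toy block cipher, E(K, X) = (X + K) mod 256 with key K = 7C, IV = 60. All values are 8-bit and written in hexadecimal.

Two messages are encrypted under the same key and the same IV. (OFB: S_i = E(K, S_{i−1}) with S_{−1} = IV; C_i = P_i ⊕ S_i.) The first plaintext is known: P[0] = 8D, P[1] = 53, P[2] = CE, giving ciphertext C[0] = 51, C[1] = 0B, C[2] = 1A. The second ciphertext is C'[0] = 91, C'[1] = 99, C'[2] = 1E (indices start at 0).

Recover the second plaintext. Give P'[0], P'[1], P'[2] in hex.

P'[0] = 4D, P'[1] = C1, P'[2] = CA

In OFB with a reused IV, both messages share the same keystream S_i, so C_i ⊕ C'_i = P_i ⊕ P'_i and thus P'_i = P_i ⊕ C_i ⊕ C'_i.
P'[0]: 8D ⊕ 51 ⊕ 91 = 4D.
P'[1]: 53 ⊕ 0B ⊕ 99 = C1.
P'[2]: CE ⊕ 1A ⊕ 1E = CA.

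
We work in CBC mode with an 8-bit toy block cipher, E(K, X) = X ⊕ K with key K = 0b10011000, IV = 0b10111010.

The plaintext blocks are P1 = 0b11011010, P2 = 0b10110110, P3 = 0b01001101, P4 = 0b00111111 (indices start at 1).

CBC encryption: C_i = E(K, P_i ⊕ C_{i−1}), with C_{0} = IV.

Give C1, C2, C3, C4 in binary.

C1 = 0b11111000, C2 = 0b11010110, C3 = 0b00000011, C4 = 0b10100100

C1: P1 ⊕ 0b10111010 = 0b01100000; E(K, 0b01100000) = 0b11111000.
C2: P2 ⊕ 0b11111000 = 0b01001110; E(K, 0b01001110) = 0b11010110.
C3: P3 ⊕ 0b11010110 = 0b10011011; E(K, 0b10011011) = 0b00000011.
C4: P4 ⊕ 0b00000011 = 0b00111100; E(K, 0b00111100) = 0b10100100.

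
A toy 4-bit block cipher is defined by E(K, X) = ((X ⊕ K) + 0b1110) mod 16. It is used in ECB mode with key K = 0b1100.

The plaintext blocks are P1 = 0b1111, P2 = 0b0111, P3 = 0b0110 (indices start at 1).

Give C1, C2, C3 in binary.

C1 = 0b0001, C2 = 0b1001, C3 = 0b1000

ECB encryption: C_i = E(K, P_i).
C1: E(K, 0b1111) = 0b0001.
C2: E(K, 0b0111) = 0b1001.
C3: E(K, 0b0110) = 0b1000.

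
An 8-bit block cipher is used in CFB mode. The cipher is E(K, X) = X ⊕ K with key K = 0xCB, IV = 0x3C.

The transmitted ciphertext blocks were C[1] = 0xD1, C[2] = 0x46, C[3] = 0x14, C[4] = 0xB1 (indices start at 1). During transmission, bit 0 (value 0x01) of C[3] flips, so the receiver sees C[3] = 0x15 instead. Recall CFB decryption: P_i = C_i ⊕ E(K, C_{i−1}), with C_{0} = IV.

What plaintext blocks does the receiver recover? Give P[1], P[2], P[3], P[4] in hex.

P[1] = 0x26, P[2] = 0x5C, P[3] = 0x98, P[4] = 0x6F

Only C[3] changed, to 0x15. In CFB, a change in C_i flips the same bit in P_i and garbles P_{i+1}. Decrypting the received ciphertext:
P[1]: E(K, 0x3C) = 0xF7; 0xD1 ⊕ 0xF7 = 0x26.
P[2]: E(K, 0xD1) = 0x1A; 0x46 ⊕ 0x1A = 0x5C.
P[3]: E(K, 0x46) = 0x8D; 0x15 ⊕ 0x8D = 0x98.
P[4]: E(K, 0x15) = 0xDE; 0xB1 ⊕ 0xDE = 0x6F.
Blocks that differ from the original plaintext: P[3], P[4].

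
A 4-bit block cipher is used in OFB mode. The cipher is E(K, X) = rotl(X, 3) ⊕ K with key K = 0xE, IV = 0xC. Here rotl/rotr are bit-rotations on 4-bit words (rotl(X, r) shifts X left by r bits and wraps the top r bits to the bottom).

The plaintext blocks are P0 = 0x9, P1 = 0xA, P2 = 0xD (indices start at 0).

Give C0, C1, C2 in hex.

OFB encryption: S_i = E(K, S_{i−1}) with S_{−1} = IV; C_i = P_i ⊕ S_i.
C0: S = E(K, 0xC) = 0x8; 0x9 ⊕ 0x8 = 0x1.
C1: S = E(K, 0x8) = 0xA; 0xA ⊕ 0xA = 0x0.
C2: S = E(K, 0xA) = 0xB; 0xD ⊕ 0xB = 0x6.

C0 = 0x1, C1 = 0x0, C2 = 0x6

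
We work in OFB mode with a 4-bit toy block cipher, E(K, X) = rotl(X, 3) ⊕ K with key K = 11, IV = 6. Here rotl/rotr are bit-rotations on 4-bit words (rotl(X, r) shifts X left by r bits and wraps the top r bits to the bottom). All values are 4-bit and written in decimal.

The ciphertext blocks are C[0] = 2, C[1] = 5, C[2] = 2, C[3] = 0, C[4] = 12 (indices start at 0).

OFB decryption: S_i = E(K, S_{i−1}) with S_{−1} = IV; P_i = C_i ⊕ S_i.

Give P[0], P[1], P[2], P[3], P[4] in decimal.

P[0] = 10, P[1] = 10, P[2] = 6, P[3] = 9, P[4] = 11

P[0]: S = E(K, 6) = 8; 2 ⊕ 8 = 10.
P[1]: S = E(K, 8) = 15; 5 ⊕ 15 = 10.
P[2]: S = E(K, 15) = 4; 2 ⊕ 4 = 6.
P[3]: S = E(K, 4) = 9; 0 ⊕ 9 = 9.
P[4]: S = E(K, 9) = 7; 12 ⊕ 7 = 11.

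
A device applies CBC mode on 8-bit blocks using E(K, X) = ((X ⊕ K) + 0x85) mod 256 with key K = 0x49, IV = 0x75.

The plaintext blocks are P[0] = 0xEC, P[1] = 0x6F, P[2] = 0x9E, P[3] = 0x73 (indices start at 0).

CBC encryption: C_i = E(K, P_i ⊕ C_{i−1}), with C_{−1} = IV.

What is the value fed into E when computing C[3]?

0xC7

C[0]: P[0] ⊕ 0x75 = 0x99; E(K, 0x99) = 0x55.
C[1]: P[1] ⊕ 0x55 = 0x3A; E(K, 0x3A) = 0xF8.
C[2]: P[2] ⊕ 0xF8 = 0x66; E(K, 0x66) = 0xB4.
C[3]: P[3] ⊕ 0xB4 = 0xC7; E(K, 0xC7) = 0x13.
So the input to E for block [3] is 0xC7.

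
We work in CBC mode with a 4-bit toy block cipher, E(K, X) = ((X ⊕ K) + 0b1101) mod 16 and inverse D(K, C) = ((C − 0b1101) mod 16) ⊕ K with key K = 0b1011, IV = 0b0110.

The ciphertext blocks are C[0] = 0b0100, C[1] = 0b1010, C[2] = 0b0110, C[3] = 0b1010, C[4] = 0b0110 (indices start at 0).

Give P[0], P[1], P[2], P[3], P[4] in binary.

CBC decryption: P_i = D(K, C_i) ⊕ C_{i−1}, with C_{−1} = IV.
P[0]: D(K, 0b0100) = 0b1100; 0b1100 ⊕ 0b0110 = 0b1010.
P[1]: D(K, 0b1010) = 0b0110; 0b0110 ⊕ 0b0100 = 0b0010.
P[2]: D(K, 0b0110) = 0b0010; 0b0010 ⊕ 0b1010 = 0b1000.
P[3]: D(K, 0b1010) = 0b0110; 0b0110 ⊕ 0b0110 = 0b0000.
P[4]: D(K, 0b0110) = 0b0010; 0b0010 ⊕ 0b1010 = 0b1000.

P[0] = 0b1010, P[1] = 0b0010, P[2] = 0b1000, P[3] = 0b0000, P[4] = 0b1000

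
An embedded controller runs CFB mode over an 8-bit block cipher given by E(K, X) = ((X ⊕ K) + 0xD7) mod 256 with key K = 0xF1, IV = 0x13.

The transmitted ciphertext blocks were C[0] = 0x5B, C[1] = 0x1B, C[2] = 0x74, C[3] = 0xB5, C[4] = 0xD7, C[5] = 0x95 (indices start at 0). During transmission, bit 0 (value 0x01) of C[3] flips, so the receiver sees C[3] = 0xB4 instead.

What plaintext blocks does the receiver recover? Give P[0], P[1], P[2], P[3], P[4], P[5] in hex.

P[0] = 0xE2, P[1] = 0x9A, P[2] = 0xB5, P[3] = 0xE8, P[4] = 0xCB, P[5] = 0x68

CFB decryption: P_i = C_i ⊕ E(K, C_{i−1}), with C_{−1} = IV.
Only C[3] changed, to 0xB4. In CFB, a change in C_i flips the same bit in P_i and garbles P_{i+1}. Decrypting the received ciphertext:
P[0]: E(K, 0x13) = 0xB9; 0x5B ⊕ 0xB9 = 0xE2.
P[1]: E(K, 0x5B) = 0x81; 0x1B ⊕ 0x81 = 0x9A.
P[2]: E(K, 0x1B) = 0xC1; 0x74 ⊕ 0xC1 = 0xB5.
P[3]: E(K, 0x74) = 0x5C; 0xB4 ⊕ 0x5C = 0xE8.
P[4]: E(K, 0xB4) = 0x1C; 0xD7 ⊕ 0x1C = 0xCB.
P[5]: E(K, 0xD7) = 0xFD; 0x95 ⊕ 0xFD = 0x68.
Blocks that differ from the original plaintext: P[3], P[4].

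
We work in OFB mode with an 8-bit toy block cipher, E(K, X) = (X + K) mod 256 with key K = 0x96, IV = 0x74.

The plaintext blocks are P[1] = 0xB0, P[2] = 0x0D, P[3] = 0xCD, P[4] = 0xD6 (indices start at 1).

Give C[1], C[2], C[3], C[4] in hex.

C[1] = 0xBA, C[2] = 0xAD, C[3] = 0xFB, C[4] = 0x1A

OFB encryption: S_i = E(K, S_{i−1}) with S_{0} = IV; C_i = P_i ⊕ S_i.
C[1]: S = E(K, 0x74) = 0x0A; 0xB0 ⊕ 0x0A = 0xBA.
C[2]: S = E(K, 0x0A) = 0xA0; 0x0D ⊕ 0xA0 = 0xAD.
C[3]: S = E(K, 0xA0) = 0x36; 0xCD ⊕ 0x36 = 0xFB.
C[4]: S = E(K, 0x36) = 0xCC; 0xD6 ⊕ 0xCC = 0x1A.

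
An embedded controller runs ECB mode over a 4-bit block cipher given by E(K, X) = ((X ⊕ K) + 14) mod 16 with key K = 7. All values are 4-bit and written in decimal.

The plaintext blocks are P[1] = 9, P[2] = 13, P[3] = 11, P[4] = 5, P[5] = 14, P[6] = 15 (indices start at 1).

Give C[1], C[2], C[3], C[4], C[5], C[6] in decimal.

ECB encryption: C_i = E(K, P_i).
C[1]: E(K, 9) = 12.
C[2]: E(K, 13) = 8.
C[3]: E(K, 11) = 10.
C[4]: E(K, 5) = 0.
C[5]: E(K, 14) = 7.
C[6]: E(K, 15) = 6.

C[1] = 12, C[2] = 8, C[3] = 10, C[4] = 0, C[5] = 7, C[6] = 6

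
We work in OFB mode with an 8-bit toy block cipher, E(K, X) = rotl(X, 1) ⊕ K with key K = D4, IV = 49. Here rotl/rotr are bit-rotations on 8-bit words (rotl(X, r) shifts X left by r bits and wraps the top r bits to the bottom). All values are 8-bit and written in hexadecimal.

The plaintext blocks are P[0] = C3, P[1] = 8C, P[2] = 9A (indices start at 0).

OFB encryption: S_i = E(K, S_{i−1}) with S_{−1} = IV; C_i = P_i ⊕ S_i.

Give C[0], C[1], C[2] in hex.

C[0] = 85, C[1] = D4, C[2] = FE

C[0]: S = E(K, 49) = 46; C3 ⊕ 46 = 85.
C[1]: S = E(K, 46) = 58; 8C ⊕ 58 = D4.
C[2]: S = E(K, 58) = 64; 9A ⊕ 64 = FE.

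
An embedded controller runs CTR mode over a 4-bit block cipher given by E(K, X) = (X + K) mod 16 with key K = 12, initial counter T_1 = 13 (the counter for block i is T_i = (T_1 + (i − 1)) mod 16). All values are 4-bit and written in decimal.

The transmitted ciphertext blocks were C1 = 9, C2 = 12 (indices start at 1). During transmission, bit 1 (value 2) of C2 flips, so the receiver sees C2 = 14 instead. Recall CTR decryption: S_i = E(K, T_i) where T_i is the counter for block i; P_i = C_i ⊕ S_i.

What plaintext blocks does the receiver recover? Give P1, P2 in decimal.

Only C2 changed, to 14. In CTR, a change in C_i flips the same bit in P_i only; the keystream is unaffected. Decrypting the received ciphertext:
P1: T = 13, S = E(K, T) = 9; 9 ⊕ 9 = 0.
P2: T = 14, S = E(K, T) = 10; 14 ⊕ 10 = 4.
Blocks that differ from the original plaintext: P2.

P1 = 0, P2 = 4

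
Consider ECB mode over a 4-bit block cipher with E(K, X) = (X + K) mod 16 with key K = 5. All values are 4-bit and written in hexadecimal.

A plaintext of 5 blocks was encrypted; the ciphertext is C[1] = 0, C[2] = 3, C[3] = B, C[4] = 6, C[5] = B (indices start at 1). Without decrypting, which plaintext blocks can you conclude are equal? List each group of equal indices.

ECB encrypts each block independently with the same key, so equal ciphertext blocks imply equal plaintext blocks.
C[3] = C[5] = B, so P[3] = P[5].

P[3] = P[5]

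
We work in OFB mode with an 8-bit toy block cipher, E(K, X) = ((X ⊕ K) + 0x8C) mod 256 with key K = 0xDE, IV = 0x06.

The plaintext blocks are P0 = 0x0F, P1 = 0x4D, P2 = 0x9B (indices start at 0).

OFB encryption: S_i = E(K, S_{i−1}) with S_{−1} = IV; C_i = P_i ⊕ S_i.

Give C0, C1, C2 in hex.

C0 = 0x6B, C1 = 0x0B, C2 = 0xBF

C0: S = E(K, 0x06) = 0x64; 0x0F ⊕ 0x64 = 0x6B.
C1: S = E(K, 0x64) = 0x46; 0x4D ⊕ 0x46 = 0x0B.
C2: S = E(K, 0x46) = 0x24; 0x9B ⊕ 0x24 = 0xBF.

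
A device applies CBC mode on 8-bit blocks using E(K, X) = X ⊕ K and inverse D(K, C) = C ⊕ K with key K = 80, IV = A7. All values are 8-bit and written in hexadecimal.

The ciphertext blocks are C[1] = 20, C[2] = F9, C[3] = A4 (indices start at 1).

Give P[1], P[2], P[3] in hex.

CBC decryption: P_i = D(K, C_i) ⊕ C_{i−1}, with C_{0} = IV.
P[1]: D(K, 20) = A0; A0 ⊕ A7 = 07.
P[2]: D(K, F9) = 79; 79 ⊕ 20 = 59.
P[3]: D(K, A4) = 24; 24 ⊕ F9 = DD.

P[1] = 07, P[2] = 59, P[3] = DD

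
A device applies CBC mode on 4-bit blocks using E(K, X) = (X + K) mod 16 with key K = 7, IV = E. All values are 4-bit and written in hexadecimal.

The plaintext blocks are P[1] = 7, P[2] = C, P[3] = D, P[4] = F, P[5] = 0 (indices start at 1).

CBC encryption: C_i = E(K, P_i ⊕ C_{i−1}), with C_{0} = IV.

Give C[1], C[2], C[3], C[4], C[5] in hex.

C[1]: P[1] ⊕ E = 9; E(K, 9) = 0.
C[2]: P[2] ⊕ 0 = C; E(K, C) = 3.
C[3]: P[3] ⊕ 3 = E; E(K, E) = 5.
C[4]: P[4] ⊕ 5 = A; E(K, A) = 1.
C[5]: P[5] ⊕ 1 = 1; E(K, 1) = 8.

C[1] = 0, C[2] = 3, C[3] = 5, C[4] = 1, C[5] = 8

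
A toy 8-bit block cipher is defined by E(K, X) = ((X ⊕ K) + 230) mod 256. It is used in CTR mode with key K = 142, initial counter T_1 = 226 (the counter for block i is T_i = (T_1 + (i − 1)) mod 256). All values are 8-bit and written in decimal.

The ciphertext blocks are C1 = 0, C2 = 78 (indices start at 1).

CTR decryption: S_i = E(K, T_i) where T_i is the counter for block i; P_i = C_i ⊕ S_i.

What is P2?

P2 = 29

P2: T = 227, S = E(K, T) = 83; 78 ⊕ 83 = 29.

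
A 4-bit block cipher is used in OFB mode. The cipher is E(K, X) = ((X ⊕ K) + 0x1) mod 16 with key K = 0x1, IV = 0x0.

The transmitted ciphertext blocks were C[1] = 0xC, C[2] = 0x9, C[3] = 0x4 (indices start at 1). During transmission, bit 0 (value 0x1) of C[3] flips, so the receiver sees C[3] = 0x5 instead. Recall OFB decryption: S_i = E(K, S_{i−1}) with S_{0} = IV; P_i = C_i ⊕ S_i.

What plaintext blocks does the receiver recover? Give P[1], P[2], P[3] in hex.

Only C[3] changed, to 0x5. In OFB, a change in C_i flips the same bit in P_i only; the keystream is unaffected. Decrypting the received ciphertext:
P[1]: S = E(K, 0x0) = 0x2; 0xC ⊕ 0x2 = 0xE.
P[2]: S = E(K, 0x2) = 0x4; 0x9 ⊕ 0x4 = 0xD.
P[3]: S = E(K, 0x4) = 0x6; 0x5 ⊕ 0x6 = 0x3.
Blocks that differ from the original plaintext: P[3].

P[1] = 0xE, P[2] = 0xD, P[3] = 0x3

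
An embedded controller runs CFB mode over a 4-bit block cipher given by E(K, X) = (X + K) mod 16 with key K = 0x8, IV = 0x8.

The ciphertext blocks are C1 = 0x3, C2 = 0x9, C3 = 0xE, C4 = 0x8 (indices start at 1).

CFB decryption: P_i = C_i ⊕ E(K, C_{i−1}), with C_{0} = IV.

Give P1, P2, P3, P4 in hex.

P1: E(K, 0x8) = 0x0; 0x3 ⊕ 0x0 = 0x3.
P2: E(K, 0x3) = 0xB; 0x9 ⊕ 0xB = 0x2.
P3: E(K, 0x9) = 0x1; 0xE ⊕ 0x1 = 0xF.
P4: E(K, 0xE) = 0x6; 0x8 ⊕ 0x6 = 0xE.

P1 = 0x3, P2 = 0x2, P3 = 0xF, P4 = 0xE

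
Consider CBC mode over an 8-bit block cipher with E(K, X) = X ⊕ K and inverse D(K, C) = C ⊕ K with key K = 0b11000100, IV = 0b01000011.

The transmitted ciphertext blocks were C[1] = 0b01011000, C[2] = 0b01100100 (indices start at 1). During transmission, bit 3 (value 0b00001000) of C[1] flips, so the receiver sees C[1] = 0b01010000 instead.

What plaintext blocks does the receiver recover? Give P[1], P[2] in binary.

CBC decryption: P_i = D(K, C_i) ⊕ C_{i−1}, with C_{0} = IV.
Only C[1] changed, to 0b01010000. In CBC, a change in C_i garbles P_i and flips the same bit in P_{i+1}. Decrypting the received ciphertext:
P[1]: D(K, 0b01010000) = 0b10010100; 0b10010100 ⊕ 0b01000011 = 0b11010111.
P[2]: D(K, 0b01100100) = 0b10100000; 0b10100000 ⊕ 0b01010000 = 0b11110000.
Blocks that differ from the original plaintext: P[1], P[2].

P[1] = 0b11010111, P[2] = 0b11110000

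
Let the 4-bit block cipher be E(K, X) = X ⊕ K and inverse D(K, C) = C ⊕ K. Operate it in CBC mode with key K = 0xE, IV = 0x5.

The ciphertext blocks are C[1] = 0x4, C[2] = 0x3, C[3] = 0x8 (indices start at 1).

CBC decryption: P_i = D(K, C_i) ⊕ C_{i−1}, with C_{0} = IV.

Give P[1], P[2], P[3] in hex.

P[1] = 0xF, P[2] = 0x9, P[3] = 0x5

P[1]: D(K, 0x4) = 0xA; 0xA ⊕ 0x5 = 0xF.
P[2]: D(K, 0x3) = 0xD; 0xD ⊕ 0x4 = 0x9.
P[3]: D(K, 0x8) = 0x6; 0x6 ⊕ 0x3 = 0x5.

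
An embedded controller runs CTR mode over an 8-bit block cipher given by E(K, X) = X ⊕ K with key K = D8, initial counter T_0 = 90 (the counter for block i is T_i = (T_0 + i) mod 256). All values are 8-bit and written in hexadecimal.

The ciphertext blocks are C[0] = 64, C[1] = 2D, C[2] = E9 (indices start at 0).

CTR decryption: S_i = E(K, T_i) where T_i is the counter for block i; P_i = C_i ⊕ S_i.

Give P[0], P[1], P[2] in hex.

P[0] = 2C, P[1] = 64, P[2] = A3

P[0]: T = 90, S = E(K, T) = 48; 64 ⊕ 48 = 2C.
P[1]: T = 91, S = E(K, T) = 49; 2D ⊕ 49 = 64.
P[2]: T = 92, S = E(K, T) = 4A; E9 ⊕ 4A = A3.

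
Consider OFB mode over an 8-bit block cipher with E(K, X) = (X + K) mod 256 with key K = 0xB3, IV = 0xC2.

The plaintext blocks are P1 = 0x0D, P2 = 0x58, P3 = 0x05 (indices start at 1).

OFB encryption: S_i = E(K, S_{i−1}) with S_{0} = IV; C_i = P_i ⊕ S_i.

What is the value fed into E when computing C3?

0x28

C1: S = E(K, 0xC2) = 0x75; 0x0D ⊕ 0x75 = 0x78.
C2: S = E(K, 0x75) = 0x28; 0x58 ⊕ 0x28 = 0x70.
C3: S = E(K, 0x28) = 0xDB; 0x05 ⊕ 0xDB = 0xDE.
So the input to E for block 3 is 0x28.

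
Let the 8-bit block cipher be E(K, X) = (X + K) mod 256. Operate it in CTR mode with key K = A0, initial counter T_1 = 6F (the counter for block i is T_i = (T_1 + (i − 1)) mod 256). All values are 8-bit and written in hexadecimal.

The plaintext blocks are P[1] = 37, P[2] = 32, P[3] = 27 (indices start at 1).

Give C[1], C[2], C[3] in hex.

C[1] = 38, C[2] = 22, C[3] = 36

CTR encryption: S_i = E(K, T_i) where T_i is the counter for block i; C_i = P_i ⊕ S_i.
C[1]: T = 6F, S = E(K, T) = 0F; 37 ⊕ 0F = 38.
C[2]: T = 70, S = E(K, T) = 10; 32 ⊕ 10 = 22.
C[3]: T = 71, S = E(K, T) = 11; 27 ⊕ 11 = 36.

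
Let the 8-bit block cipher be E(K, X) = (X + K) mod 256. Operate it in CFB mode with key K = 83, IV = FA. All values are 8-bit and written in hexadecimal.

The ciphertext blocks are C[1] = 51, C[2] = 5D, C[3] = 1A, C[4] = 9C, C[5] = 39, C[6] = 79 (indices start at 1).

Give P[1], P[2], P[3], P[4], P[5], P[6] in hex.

P[1] = 2C, P[2] = 89, P[3] = FA, P[4] = 01, P[5] = 26, P[6] = C5

CFB decryption: P_i = C_i ⊕ E(K, C_{i−1}), with C_{0} = IV.
P[1]: E(K, FA) = 7D; 51 ⊕ 7D = 2C.
P[2]: E(K, 51) = D4; 5D ⊕ D4 = 89.
P[3]: E(K, 5D) = E0; 1A ⊕ E0 = FA.
P[4]: E(K, 1A) = 9D; 9C ⊕ 9D = 01.
P[5]: E(K, 9C) = 1F; 39 ⊕ 1F = 26.
P[6]: E(K, 39) = BC; 79 ⊕ BC = C5.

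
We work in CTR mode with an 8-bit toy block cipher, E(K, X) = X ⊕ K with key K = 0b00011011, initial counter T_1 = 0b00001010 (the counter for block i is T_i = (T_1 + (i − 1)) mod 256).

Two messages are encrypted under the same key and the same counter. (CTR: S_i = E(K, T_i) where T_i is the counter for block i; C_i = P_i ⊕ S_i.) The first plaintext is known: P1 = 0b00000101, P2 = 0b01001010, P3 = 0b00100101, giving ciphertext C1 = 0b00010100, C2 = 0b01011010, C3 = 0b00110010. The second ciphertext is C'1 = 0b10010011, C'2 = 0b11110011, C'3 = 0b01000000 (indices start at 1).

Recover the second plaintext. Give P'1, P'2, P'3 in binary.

In CTR with a reused counter, both messages share the same keystream S_i, so C_i ⊕ C'_i = P_i ⊕ P'_i and thus P'_i = P_i ⊕ C_i ⊕ C'_i.
P'1: 0b00000101 ⊕ 0b00010100 ⊕ 0b10010011 = 0b10000010.
P'2: 0b01001010 ⊕ 0b01011010 ⊕ 0b11110011 = 0b11100011.
P'3: 0b00100101 ⊕ 0b00110010 ⊕ 0b01000000 = 0b01010111.

P'1 = 0b10000010, P'2 = 0b11100011, P'3 = 0b01010111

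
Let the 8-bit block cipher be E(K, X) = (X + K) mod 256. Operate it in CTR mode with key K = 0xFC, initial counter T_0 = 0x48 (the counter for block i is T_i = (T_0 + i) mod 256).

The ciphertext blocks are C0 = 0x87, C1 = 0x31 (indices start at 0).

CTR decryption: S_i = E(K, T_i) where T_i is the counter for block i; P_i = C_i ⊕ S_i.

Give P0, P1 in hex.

P0 = 0xC3, P1 = 0x74

P0: T = 0x48, S = E(K, T) = 0x44; 0x87 ⊕ 0x44 = 0xC3.
P1: T = 0x49, S = E(K, T) = 0x45; 0x31 ⊕ 0x45 = 0x74.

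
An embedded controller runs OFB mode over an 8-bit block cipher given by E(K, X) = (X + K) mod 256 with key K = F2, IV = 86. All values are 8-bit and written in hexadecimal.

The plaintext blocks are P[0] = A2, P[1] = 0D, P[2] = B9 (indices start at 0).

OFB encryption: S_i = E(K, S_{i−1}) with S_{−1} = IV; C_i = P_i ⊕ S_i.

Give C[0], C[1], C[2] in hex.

C[0]: S = E(K, 86) = 78; A2 ⊕ 78 = DA.
C[1]: S = E(K, 78) = 6A; 0D ⊕ 6A = 67.
C[2]: S = E(K, 6A) = 5C; B9 ⊕ 5C = E5.

C[0] = DA, C[1] = 67, C[2] = E5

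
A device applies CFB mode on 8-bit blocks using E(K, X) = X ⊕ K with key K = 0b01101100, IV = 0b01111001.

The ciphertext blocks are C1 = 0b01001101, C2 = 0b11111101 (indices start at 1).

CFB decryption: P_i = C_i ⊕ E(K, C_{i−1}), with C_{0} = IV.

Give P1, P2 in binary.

P1: E(K, 0b01111001) = 0b00010101; 0b01001101 ⊕ 0b00010101 = 0b01011000.
P2: E(K, 0b01001101) = 0b00100001; 0b11111101 ⊕ 0b00100001 = 0b11011100.

P1 = 0b01011000, P2 = 0b11011100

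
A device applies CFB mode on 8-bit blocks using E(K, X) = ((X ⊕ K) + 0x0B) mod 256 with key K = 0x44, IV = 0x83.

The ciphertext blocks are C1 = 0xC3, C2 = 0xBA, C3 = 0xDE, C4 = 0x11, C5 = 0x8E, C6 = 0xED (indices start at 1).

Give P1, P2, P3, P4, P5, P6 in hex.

P1 = 0x11, P2 = 0x28, P3 = 0xD7, P4 = 0xB4, P5 = 0xEE, P6 = 0x38

CFB decryption: P_i = C_i ⊕ E(K, C_{i−1}), with C_{0} = IV.
P1: E(K, 0x83) = 0xD2; 0xC3 ⊕ 0xD2 = 0x11.
P2: E(K, 0xC3) = 0x92; 0xBA ⊕ 0x92 = 0x28.
P3: E(K, 0xBA) = 0x09; 0xDE ⊕ 0x09 = 0xD7.
P4: E(K, 0xDE) = 0xA5; 0x11 ⊕ 0xA5 = 0xB4.
P5: E(K, 0x11) = 0x60; 0x8E ⊕ 0x60 = 0xEE.
P6: E(K, 0x8E) = 0xD5; 0xED ⊕ 0xD5 = 0x38.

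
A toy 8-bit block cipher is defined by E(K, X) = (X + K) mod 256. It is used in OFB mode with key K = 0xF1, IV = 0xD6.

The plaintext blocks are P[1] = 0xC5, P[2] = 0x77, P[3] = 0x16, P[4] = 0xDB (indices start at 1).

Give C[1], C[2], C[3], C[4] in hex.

C[1] = 0x02, C[2] = 0xCF, C[3] = 0xBF, C[4] = 0x41

OFB encryption: S_i = E(K, S_{i−1}) with S_{0} = IV; C_i = P_i ⊕ S_i.
C[1]: S = E(K, 0xD6) = 0xC7; 0xC5 ⊕ 0xC7 = 0x02.
C[2]: S = E(K, 0xC7) = 0xB8; 0x77 ⊕ 0xB8 = 0xCF.
C[3]: S = E(K, 0xB8) = 0xA9; 0x16 ⊕ 0xA9 = 0xBF.
C[4]: S = E(K, 0xA9) = 0x9A; 0xDB ⊕ 0x9A = 0x41.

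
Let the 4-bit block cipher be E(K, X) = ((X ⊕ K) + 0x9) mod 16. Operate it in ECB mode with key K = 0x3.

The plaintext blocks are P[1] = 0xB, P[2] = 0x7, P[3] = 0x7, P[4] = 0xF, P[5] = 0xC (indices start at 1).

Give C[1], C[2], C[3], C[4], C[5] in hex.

ECB encryption: C_i = E(K, P_i).
C[1]: E(K, 0xB) = 0x1.
C[2]: E(K, 0x7) = 0xD.
C[3]: E(K, 0x7) = 0xD.
C[4]: E(K, 0xF) = 0x5.
C[5]: E(K, 0xC) = 0x8.

C[1] = 0x1, C[2] = 0xD, C[3] = 0xD, C[4] = 0x5, C[5] = 0x8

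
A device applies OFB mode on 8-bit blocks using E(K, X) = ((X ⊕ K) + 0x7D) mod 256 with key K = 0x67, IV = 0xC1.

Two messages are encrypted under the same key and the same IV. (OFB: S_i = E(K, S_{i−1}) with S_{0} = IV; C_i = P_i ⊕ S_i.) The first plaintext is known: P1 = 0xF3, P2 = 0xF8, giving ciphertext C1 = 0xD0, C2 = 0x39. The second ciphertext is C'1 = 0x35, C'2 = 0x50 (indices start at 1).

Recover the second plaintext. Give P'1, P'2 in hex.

P'1 = 0x16, P'2 = 0x91

In OFB with a reused IV, both messages share the same keystream S_i, so C_i ⊕ C'_i = P_i ⊕ P'_i and thus P'_i = P_i ⊕ C_i ⊕ C'_i.
P'1: 0xF3 ⊕ 0xD0 ⊕ 0x35 = 0x16.
P'2: 0xF8 ⊕ 0x39 ⊕ 0x50 = 0x91.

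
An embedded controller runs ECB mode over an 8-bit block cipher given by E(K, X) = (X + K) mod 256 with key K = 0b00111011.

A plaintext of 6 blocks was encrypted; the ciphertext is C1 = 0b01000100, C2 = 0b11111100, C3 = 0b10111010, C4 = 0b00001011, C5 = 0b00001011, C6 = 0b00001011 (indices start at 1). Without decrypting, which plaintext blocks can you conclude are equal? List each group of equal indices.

ECB encrypts each block independently with the same key, so equal ciphertext blocks imply equal plaintext blocks.
C4 = C5 = C6 = 0b00001011, so P4 = P5 = P6.

P4 = P5 = P6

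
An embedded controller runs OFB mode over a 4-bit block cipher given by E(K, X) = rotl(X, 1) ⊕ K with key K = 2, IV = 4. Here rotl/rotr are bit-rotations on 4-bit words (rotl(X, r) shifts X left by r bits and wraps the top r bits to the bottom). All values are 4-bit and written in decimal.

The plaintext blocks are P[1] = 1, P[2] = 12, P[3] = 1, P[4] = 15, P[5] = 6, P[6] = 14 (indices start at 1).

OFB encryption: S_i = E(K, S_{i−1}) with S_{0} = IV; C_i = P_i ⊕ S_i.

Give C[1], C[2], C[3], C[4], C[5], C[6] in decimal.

C[1] = 11, C[2] = 11, C[3] = 13, C[4] = 4, C[5] = 3, C[6] = 6

C[1]: S = E(K, 4) = 10; 1 ⊕ 10 = 11.
C[2]: S = E(K, 10) = 7; 12 ⊕ 7 = 11.
C[3]: S = E(K, 7) = 12; 1 ⊕ 12 = 13.
C[4]: S = E(K, 12) = 11; 15 ⊕ 11 = 4.
C[5]: S = E(K, 11) = 5; 6 ⊕ 5 = 3.
C[6]: S = E(K, 5) = 8; 14 ⊕ 8 = 6.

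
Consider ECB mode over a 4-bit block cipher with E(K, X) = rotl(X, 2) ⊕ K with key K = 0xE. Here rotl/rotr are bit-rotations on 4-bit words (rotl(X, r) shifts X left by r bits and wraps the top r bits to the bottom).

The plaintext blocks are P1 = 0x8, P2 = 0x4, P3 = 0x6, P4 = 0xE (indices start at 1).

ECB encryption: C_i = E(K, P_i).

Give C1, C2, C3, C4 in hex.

C1 = 0xC, C2 = 0xF, C3 = 0x7, C4 = 0x5

C1: E(K, 0x8) = 0xC.
C2: E(K, 0x4) = 0xF.
C3: E(K, 0x6) = 0x7.
C4: E(K, 0xE) = 0x5.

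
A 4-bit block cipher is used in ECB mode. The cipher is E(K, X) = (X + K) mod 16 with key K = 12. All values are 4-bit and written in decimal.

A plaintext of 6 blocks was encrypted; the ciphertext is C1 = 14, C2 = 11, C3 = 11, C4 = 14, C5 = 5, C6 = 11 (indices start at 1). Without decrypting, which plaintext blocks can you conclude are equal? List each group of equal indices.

ECB encrypts each block independently with the same key, so equal ciphertext blocks imply equal plaintext blocks.
C1 = C4 = 14, so P1 = P4.
C2 = C3 = C6 = 11, so P2 = P3 = P6.

P1 = P4; P2 = P3 = P6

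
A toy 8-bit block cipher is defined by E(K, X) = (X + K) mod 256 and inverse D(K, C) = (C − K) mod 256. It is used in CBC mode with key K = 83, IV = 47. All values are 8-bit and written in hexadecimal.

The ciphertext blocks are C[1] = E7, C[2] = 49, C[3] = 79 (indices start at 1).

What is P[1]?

P[1] = 23

CBC decryption: P_i = D(K, C_i) ⊕ C_{i−1}, with C_{0} = IV.
P[1]: D(K, E7) = 64; 64 ⊕ 47 = 23.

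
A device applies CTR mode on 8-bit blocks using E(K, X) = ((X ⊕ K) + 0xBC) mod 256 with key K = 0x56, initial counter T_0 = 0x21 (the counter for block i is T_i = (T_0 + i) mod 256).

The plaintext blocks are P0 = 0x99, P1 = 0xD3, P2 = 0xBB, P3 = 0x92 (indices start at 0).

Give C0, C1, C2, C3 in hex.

C0 = 0xAA, C1 = 0xE3, C2 = 0x8A, C3 = 0xBC

CTR encryption: S_i = E(K, T_i) where T_i is the counter for block i; C_i = P_i ⊕ S_i.
C0: T = 0x21, S = E(K, T) = 0x33; 0x99 ⊕ 0x33 = 0xAA.
C1: T = 0x22, S = E(K, T) = 0x30; 0xD3 ⊕ 0x30 = 0xE3.
C2: T = 0x23, S = E(K, T) = 0x31; 0xBB ⊕ 0x31 = 0x8A.
C3: T = 0x24, S = E(K, T) = 0x2E; 0x92 ⊕ 0x2E = 0xBC.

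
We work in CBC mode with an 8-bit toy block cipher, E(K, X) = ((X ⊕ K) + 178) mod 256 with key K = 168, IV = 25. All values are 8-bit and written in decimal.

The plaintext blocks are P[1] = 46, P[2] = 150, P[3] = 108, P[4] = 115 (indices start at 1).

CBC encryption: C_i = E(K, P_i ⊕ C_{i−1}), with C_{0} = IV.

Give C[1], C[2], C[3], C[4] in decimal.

C[1]: P[1] ⊕ 25 = 55; E(K, 55) = 81.
C[2]: P[2] ⊕ 81 = 199; E(K, 199) = 33.
C[3]: P[3] ⊕ 33 = 77; E(K, 77) = 151.
C[4]: P[4] ⊕ 151 = 228; E(K, 228) = 254.

C[1] = 81, C[2] = 33, C[3] = 151, C[4] = 254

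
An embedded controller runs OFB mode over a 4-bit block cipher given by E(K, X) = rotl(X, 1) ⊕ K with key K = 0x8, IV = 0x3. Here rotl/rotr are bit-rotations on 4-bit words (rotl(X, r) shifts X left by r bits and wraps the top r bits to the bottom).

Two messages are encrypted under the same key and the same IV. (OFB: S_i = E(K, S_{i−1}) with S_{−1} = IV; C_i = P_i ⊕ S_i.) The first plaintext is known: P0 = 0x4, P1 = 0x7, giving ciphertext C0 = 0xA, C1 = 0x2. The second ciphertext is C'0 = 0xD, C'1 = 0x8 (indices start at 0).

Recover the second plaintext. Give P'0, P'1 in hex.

P'0 = 0x3, P'1 = 0xD

In OFB with a reused IV, both messages share the same keystream S_i, so C_i ⊕ C'_i = P_i ⊕ P'_i and thus P'_i = P_i ⊕ C_i ⊕ C'_i.
P'0: 0x4 ⊕ 0xA ⊕ 0xD = 0x3.
P'1: 0x7 ⊕ 0x2 ⊕ 0x8 = 0xD.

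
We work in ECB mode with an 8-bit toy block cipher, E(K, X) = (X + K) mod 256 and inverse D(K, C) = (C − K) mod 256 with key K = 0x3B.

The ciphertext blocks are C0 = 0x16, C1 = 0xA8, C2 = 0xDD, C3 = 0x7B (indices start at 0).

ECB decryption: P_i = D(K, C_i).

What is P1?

P1: D(K, 0xA8) = 0x6D.

P1 = 0x6D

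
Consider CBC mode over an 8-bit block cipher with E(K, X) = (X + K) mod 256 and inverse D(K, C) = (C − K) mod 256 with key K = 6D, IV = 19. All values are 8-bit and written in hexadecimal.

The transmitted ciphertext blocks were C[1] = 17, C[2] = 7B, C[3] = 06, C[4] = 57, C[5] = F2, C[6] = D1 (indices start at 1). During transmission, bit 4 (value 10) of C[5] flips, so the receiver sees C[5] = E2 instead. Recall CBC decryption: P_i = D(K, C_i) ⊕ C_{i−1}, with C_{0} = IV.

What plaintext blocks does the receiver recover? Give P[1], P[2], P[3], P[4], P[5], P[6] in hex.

P[1] = B3, P[2] = 19, P[3] = E2, P[4] = EC, P[5] = 22, P[6] = 86

Only C[5] changed, to E2. In CBC, a change in C_i garbles P_i and flips the same bit in P_{i+1}. Decrypting the received ciphertext:
P[1]: D(K, 17) = AA; AA ⊕ 19 = B3.
P[2]: D(K, 7B) = 0E; 0E ⊕ 17 = 19.
P[3]: D(K, 06) = 99; 99 ⊕ 7B = E2.
P[4]: D(K, 57) = EA; EA ⊕ 06 = EC.
P[5]: D(K, E2) = 75; 75 ⊕ 57 = 22.
P[6]: D(K, D1) = 64; 64 ⊕ E2 = 86.
Blocks that differ from the original plaintext: P[5], P[6].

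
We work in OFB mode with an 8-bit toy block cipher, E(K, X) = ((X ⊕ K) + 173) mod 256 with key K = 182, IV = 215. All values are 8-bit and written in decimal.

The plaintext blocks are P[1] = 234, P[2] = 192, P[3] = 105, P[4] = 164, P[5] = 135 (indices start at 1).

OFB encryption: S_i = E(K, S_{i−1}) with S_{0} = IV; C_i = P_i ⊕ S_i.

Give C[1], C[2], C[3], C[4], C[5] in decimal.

C[1]: S = E(K, 215) = 14; 234 ⊕ 14 = 228.
C[2]: S = E(K, 14) = 101; 192 ⊕ 101 = 165.
C[3]: S = E(K, 101) = 128; 105 ⊕ 128 = 233.
C[4]: S = E(K, 128) = 227; 164 ⊕ 227 = 71.
C[5]: S = E(K, 227) = 2; 135 ⊕ 2 = 133.

C[1] = 228, C[2] = 165, C[3] = 233, C[4] = 71, C[5] = 133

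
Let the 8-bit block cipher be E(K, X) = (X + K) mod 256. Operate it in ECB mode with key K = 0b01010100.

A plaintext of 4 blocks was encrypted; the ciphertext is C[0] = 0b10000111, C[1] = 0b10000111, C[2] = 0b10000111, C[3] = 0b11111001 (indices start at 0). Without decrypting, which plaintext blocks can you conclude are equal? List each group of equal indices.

ECB encrypts each block independently with the same key, so equal ciphertext blocks imply equal plaintext blocks.
C[0] = C[1] = C[2] = 0b10000111, so P[0] = P[1] = P[2].

P[0] = P[1] = P[2]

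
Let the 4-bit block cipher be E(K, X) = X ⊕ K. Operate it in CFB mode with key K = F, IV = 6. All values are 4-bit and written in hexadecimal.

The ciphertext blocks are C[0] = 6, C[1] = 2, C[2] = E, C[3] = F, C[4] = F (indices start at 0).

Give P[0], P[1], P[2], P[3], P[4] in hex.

CFB decryption: P_i = C_i ⊕ E(K, C_{i−1}), with C_{−1} = IV.
P[0]: E(K, 6) = 9; 6 ⊕ 9 = F.
P[1]: E(K, 6) = 9; 2 ⊕ 9 = B.
P[2]: E(K, 2) = D; E ⊕ D = 3.
P[3]: E(K, E) = 1; F ⊕ 1 = E.
P[4]: E(K, F) = 0; F ⊕ 0 = F.

P[0] = F, P[1] = B, P[2] = 3, P[3] = E, P[4] = F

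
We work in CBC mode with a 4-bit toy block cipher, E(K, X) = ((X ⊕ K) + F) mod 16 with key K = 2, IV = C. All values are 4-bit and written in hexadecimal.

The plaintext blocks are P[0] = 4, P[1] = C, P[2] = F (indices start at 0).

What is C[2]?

CBC encryption: C_i = E(K, P_i ⊕ C_{i−1}), with C_{−1} = IV.
C[0]: P[0] ⊕ C = 8; E(K, 8) = 9.
C[1]: P[1] ⊕ 9 = 5; E(K, 5) = 6.
C[2]: P[2] ⊕ 6 = 9; E(K, 9) = A.

C[2] = A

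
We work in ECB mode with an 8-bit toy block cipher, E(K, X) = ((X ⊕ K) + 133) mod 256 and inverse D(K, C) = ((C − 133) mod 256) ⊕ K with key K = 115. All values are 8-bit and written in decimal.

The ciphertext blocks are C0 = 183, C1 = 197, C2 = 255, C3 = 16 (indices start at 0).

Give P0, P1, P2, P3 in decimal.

P0 = 65, P1 = 51, P2 = 9, P3 = 248

ECB decryption: P_i = D(K, C_i).
P0: D(K, 183) = 65.
P1: D(K, 197) = 51.
P2: D(K, 255) = 9.
P3: D(K, 16) = 248.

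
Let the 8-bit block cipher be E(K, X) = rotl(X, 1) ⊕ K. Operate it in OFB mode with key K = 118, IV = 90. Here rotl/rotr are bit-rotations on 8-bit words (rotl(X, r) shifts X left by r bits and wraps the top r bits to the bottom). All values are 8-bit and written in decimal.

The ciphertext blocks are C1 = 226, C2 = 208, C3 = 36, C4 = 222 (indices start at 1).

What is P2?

P2 = 35

OFB decryption: S_i = E(K, S_{i−1}) with S_{0} = IV; P_i = C_i ⊕ S_i.
P1: S = E(K, 90) = 194; 226 ⊕ 194 = 32.
P2: S = E(K, 194) = 243; 208 ⊕ 243 = 35.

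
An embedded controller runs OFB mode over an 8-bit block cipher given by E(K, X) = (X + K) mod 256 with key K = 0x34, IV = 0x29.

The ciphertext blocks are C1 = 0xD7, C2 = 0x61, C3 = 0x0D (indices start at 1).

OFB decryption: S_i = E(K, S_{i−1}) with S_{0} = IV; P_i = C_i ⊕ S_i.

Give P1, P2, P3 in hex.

P1 = 0x8A, P2 = 0xF0, P3 = 0xC8

P1: S = E(K, 0x29) = 0x5D; 0xD7 ⊕ 0x5D = 0x8A.
P2: S = E(K, 0x5D) = 0x91; 0x61 ⊕ 0x91 = 0xF0.
P3: S = E(K, 0x91) = 0xC5; 0x0D ⊕ 0xC5 = 0xC8.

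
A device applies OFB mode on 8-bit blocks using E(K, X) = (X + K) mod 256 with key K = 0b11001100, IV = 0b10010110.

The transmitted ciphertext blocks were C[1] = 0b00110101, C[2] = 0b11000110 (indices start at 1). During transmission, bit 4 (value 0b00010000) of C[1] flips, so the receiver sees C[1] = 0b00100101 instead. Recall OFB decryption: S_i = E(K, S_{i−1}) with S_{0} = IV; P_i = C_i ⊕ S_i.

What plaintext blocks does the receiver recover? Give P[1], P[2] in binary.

Only C[1] changed, to 0b00100101. In OFB, a change in C_i flips the same bit in P_i only; the keystream is unaffected. Decrypting the received ciphertext:
P[1]: S = E(K, 0b10010110) = 0b01100010; 0b00100101 ⊕ 0b01100010 = 0b01000111.
P[2]: S = E(K, 0b01100010) = 0b00101110; 0b11000110 ⊕ 0b00101110 = 0b11101000.
Blocks that differ from the original plaintext: P[1].

P[1] = 0b01000111, P[2] = 0b11101000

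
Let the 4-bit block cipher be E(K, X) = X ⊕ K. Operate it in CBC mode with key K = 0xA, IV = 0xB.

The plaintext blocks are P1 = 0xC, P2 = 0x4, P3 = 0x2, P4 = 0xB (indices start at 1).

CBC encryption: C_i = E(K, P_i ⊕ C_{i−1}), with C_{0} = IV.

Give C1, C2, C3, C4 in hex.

C1: P1 ⊕ 0xB = 0x7; E(K, 0x7) = 0xD.
C2: P2 ⊕ 0xD = 0x9; E(K, 0x9) = 0x3.
C3: P3 ⊕ 0x3 = 0x1; E(K, 0x1) = 0xB.
C4: P4 ⊕ 0xB = 0x0; E(K, 0x0) = 0xA.

C1 = 0xD, C2 = 0x3, C3 = 0xB, C4 = 0xA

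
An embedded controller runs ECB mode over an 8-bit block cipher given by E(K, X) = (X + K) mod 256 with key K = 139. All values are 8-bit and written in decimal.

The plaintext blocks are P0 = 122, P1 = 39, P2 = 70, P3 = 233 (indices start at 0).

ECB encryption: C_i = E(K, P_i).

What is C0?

C0: E(K, 122) = 5.

C0 = 5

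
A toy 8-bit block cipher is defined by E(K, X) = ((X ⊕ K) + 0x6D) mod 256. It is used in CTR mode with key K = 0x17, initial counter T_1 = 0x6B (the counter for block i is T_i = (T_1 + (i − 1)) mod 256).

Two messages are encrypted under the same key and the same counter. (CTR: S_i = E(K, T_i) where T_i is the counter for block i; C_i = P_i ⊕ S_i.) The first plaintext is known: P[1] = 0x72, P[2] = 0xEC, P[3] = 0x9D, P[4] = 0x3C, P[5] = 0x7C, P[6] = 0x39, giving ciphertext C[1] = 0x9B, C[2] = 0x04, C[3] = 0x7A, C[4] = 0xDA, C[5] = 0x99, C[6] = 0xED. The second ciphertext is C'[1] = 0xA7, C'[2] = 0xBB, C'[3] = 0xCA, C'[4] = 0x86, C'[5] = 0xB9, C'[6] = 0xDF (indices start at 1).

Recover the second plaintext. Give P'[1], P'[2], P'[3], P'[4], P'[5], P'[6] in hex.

P'[1] = 0x4E, P'[2] = 0x53, P'[3] = 0x2D, P'[4] = 0x60, P'[5] = 0x5C, P'[6] = 0x0B

In CTR with a reused counter, both messages share the same keystream S_i, so C_i ⊕ C'_i = P_i ⊕ P'_i and thus P'_i = P_i ⊕ C_i ⊕ C'_i.
P'[1]: 0x72 ⊕ 0x9B ⊕ 0xA7 = 0x4E.
P'[2]: 0xEC ⊕ 0x04 ⊕ 0xBB = 0x53.
P'[3]: 0x9D ⊕ 0x7A ⊕ 0xCA = 0x2D.
P'[4]: 0x3C ⊕ 0xDA ⊕ 0x86 = 0x60.
P'[5]: 0x7C ⊕ 0x99 ⊕ 0xB9 = 0x5C.
P'[6]: 0x39 ⊕ 0xED ⊕ 0xDF = 0x0B.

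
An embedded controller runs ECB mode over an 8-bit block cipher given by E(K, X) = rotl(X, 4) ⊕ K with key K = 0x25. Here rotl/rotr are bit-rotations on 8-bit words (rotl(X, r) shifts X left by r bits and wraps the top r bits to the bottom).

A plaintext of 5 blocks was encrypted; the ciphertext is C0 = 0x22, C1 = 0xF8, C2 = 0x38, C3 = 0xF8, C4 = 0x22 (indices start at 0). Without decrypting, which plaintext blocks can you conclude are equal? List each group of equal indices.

ECB encrypts each block independently with the same key, so equal ciphertext blocks imply equal plaintext blocks.
C0 = C4 = 0x22, so P0 = P4.
C1 = C3 = 0xF8, so P1 = P3.

P0 = P4; P1 = P3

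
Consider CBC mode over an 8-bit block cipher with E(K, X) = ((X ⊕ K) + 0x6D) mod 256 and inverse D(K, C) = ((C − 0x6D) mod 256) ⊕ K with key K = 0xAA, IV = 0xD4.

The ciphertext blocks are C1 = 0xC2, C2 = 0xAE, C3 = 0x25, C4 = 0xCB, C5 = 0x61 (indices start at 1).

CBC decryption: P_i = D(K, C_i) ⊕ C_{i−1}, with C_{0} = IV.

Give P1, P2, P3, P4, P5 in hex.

P1: D(K, 0xC2) = 0xFF; 0xFF ⊕ 0xD4 = 0x2B.
P2: D(K, 0xAE) = 0xEB; 0xEB ⊕ 0xC2 = 0x29.
P3: D(K, 0x25) = 0x12; 0x12 ⊕ 0xAE = 0xBC.
P4: D(K, 0xCB) = 0xF4; 0xF4 ⊕ 0x25 = 0xD1.
P5: D(K, 0x61) = 0x5E; 0x5E ⊕ 0xCB = 0x95.

P1 = 0x2B, P2 = 0x29, P3 = 0xBC, P4 = 0xD1, P5 = 0x95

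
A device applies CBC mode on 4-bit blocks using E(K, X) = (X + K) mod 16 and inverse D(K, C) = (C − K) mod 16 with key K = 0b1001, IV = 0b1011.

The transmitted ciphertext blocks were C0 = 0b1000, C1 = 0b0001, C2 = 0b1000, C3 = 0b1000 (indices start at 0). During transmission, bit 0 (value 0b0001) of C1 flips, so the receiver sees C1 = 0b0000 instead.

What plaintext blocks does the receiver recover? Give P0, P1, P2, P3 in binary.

CBC decryption: P_i = D(K, C_i) ⊕ C_{i−1}, with C_{−1} = IV.
Only C1 changed, to 0b0000. In CBC, a change in C_i garbles P_i and flips the same bit in P_{i+1}. Decrypting the received ciphertext:
P0: D(K, 0b1000) = 0b1111; 0b1111 ⊕ 0b1011 = 0b0100.
P1: D(K, 0b0000) = 0b0111; 0b0111 ⊕ 0b1000 = 0b1111.
P2: D(K, 0b1000) = 0b1111; 0b1111 ⊕ 0b0000 = 0b1111.
P3: D(K, 0b1000) = 0b1111; 0b1111 ⊕ 0b1000 = 0b0111.
Blocks that differ from the original plaintext: P1, P2.

P0 = 0b0100, P1 = 0b1111, P2 = 0b1111, P3 = 0b0111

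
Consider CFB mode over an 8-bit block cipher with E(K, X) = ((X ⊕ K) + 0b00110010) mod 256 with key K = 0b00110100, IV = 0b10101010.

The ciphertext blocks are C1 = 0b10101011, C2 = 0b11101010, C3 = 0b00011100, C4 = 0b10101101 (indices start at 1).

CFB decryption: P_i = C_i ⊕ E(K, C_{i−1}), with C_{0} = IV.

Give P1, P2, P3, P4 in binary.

P1 = 0b01111011, P2 = 0b00111011, P3 = 0b00001100, P4 = 0b11110111

P1: E(K, 0b10101010) = 0b11010000; 0b10101011 ⊕ 0b11010000 = 0b01111011.
P2: E(K, 0b10101011) = 0b11010001; 0b11101010 ⊕ 0b11010001 = 0b00111011.
P3: E(K, 0b11101010) = 0b00010000; 0b00011100 ⊕ 0b00010000 = 0b00001100.
P4: E(K, 0b00011100) = 0b01011010; 0b10101101 ⊕ 0b01011010 = 0b11110111.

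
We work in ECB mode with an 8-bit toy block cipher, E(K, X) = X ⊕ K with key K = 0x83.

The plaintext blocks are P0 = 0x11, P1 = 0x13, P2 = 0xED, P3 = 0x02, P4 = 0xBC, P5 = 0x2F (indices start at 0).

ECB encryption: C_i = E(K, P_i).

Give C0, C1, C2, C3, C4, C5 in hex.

C0 = 0x92, C1 = 0x90, C2 = 0x6E, C3 = 0x81, C4 = 0x3F, C5 = 0xAC

C0: E(K, 0x11) = 0x92.
C1: E(K, 0x13) = 0x90.
C2: E(K, 0xED) = 0x6E.
C3: E(K, 0x02) = 0x81.
C4: E(K, 0xBC) = 0x3F.
C5: E(K, 0x2F) = 0xAC.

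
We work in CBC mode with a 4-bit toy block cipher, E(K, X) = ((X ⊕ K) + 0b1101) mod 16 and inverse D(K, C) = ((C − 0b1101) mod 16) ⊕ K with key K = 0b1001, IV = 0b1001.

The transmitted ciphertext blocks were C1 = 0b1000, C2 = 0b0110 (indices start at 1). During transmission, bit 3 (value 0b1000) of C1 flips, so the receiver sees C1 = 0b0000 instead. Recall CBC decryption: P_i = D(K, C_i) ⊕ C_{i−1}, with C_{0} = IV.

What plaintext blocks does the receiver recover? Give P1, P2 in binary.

P1 = 0b0011, P2 = 0b0000

Only C1 changed, to 0b0000. In CBC, a change in C_i garbles P_i and flips the same bit in P_{i+1}. Decrypting the received ciphertext:
P1: D(K, 0b0000) = 0b1010; 0b1010 ⊕ 0b1001 = 0b0011.
P2: D(K, 0b0110) = 0b0000; 0b0000 ⊕ 0b0000 = 0b0000.
Blocks that differ from the original plaintext: P1, P2.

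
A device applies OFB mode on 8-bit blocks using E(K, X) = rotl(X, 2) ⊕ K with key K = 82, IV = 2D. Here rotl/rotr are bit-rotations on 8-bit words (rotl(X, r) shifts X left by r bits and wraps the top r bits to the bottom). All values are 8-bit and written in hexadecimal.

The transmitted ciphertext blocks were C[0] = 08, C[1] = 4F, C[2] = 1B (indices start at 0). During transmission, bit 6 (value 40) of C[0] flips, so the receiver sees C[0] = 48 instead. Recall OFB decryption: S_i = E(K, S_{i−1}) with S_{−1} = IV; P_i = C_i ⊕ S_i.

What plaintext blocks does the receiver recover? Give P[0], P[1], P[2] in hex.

Only C[0] changed, to 48. In OFB, a change in C_i flips the same bit in P_i only; the keystream is unaffected. Decrypting the received ciphertext:
P[0]: S = E(K, 2D) = 36; 48 ⊕ 36 = 7E.
P[1]: S = E(K, 36) = 5A; 4F ⊕ 5A = 15.
P[2]: S = E(K, 5A) = EB; 1B ⊕ EB = F0.
Blocks that differ from the original plaintext: P[0].

P[0] = 7E, P[1] = 15, P[2] = F0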